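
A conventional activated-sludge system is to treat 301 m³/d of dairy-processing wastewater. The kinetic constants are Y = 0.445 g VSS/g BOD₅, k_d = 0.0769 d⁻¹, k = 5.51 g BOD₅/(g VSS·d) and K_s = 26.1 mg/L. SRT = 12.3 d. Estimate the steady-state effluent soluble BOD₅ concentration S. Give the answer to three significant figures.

S ≈ 1.80 mg/L

For a completely mixed reactor with recycle the Lawrence–McCarty relation gives S = K_s·(1 + k_d·θ_c) / [θ_c·(Y·k − k_d) − 1] = 26.1 × (1 + 0.0769 × 12.3) / [12.3 × (0.445 × 5.51 − 0.0769) − 1] = 50.79 / 28.21 = 1.800 mg/L.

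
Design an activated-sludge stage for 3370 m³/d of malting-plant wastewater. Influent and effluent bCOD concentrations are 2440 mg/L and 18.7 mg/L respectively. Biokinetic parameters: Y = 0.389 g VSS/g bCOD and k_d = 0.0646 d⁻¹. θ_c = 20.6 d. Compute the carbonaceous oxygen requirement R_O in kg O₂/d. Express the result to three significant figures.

R_O ≈ 6230 kg O₂/d

Y_obs = Y / (1 + k_d θ_c) = 0.389 / (1 + 0.0646 × 20.6) = 0.389 / 2.331 = 0.1669.
Mass of bCOD removed per day: Q(S₀ − S) = 3370 × 2421 g/m³ = 8160 kg/d.
Biomass synthesised: P_X = Y_obs × 8160 = 1362 kg VSS/d.
Carbonaceous O₂ demand = substrate oxidised − cell-mass equivalent = 8160 − 1.42 × 1362 = 6226 kg O₂/d.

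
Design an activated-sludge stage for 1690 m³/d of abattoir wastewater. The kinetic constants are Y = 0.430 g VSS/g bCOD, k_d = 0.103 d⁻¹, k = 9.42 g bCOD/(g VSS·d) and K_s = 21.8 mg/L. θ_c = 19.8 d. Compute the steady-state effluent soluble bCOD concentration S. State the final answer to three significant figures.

From the Monod/SRT balance for a CMAS, S = K_s·(1+k_d θ_c)/[θ_c·(Y k − k_d) − 1] = 21.8 × (1 + 0.103 × 19.8) / [19.8 × (0.430 × 9.42 − 0.103) − 1] = 66.26 / 77.16 = 0.8587 mg/L.

S ≈ 0.859 mg/L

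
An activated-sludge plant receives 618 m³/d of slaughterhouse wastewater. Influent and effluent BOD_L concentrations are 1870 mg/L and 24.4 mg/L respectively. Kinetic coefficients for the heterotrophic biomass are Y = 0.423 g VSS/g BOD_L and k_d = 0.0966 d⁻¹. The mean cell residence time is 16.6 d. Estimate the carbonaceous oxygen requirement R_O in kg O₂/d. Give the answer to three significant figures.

R_O ≈ 877 kg O₂/d

Correct the yield for decay: Y_obs = Y/(1 + k_d θ_c) = 0.423 / (1 + 0.0966 × 16.6) = 0.423 / 2.604 = 0.1625.
ΔS = 1870 − 24.4 = 1846 mg/L, so the substrate removal rate is 618 × 1846/1000 = 1141 kg BOD_L/d.
P_X = Y_obs·Q·(S₀ − S) = 0.1625 × 1141 = 185.3 kg VSS/d.
R_O = Q·ΔS − 1.42 P_X = 1141 − 263.1 = 877.4 kg O₂/d.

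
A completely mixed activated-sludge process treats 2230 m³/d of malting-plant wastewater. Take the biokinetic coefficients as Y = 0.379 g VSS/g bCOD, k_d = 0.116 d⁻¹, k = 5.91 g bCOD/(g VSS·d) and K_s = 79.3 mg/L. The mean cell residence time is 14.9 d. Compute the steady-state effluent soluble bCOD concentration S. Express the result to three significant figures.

S ≈ 7.06 mg/L

For a completely mixed reactor with recycle the Lawrence–McCarty relation gives S = K_s·(1 + k_d·θ_c) / [θ_c·(Y·k − k_d) − 1] = 79.3 × (1 + 0.116 × 14.9) / [14.9 × (0.379 × 5.91 − 0.116) − 1] = 216.4 / 30.65 = 7.060 mg/L.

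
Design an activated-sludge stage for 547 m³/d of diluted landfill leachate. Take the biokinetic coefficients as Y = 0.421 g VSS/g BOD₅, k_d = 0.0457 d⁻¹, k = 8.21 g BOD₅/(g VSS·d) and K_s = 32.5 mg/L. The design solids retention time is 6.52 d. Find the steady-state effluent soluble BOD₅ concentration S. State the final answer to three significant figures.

S ≈ 1.99 mg/L

From the Monod/SRT balance for a CMAS, S = K_s·(1+k_d θ_c)/[θ_c·(Y k − k_d) − 1] = 32.5 × (1 + 0.0457 × 6.52) / [6.52 × (0.421 × 8.21 − 0.0457) − 1] = 42.18 / 21.24 = 1.986 mg/L.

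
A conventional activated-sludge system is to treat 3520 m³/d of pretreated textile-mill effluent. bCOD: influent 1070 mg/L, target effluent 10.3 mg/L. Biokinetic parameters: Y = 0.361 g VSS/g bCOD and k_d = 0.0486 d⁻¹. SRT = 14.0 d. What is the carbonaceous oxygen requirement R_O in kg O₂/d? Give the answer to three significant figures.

The observed yield is Y_obs = Y/(1 + k_d·θ_c) = 0.361 / (1 + 0.0486 × 14.0) = 0.361 / 1.680 = 0.2148 g VSS per g bCOD removed.
ΔS = 1070 − 10.3 = 1060 mg/L, so the substrate removal rate is 3520 × 1060/1000 = 3730 kg bCOD/d.
Net sludge production P_X = 0.2148 × 3730 = 801.3 kg VSS/d.
Carbonaceous O₂ demand = substrate oxidised − cell-mass equivalent = 3730 − 1.42 × 801.3 = 2592 kg O₂/d.

R_O ≈ 2590 kg O₂/d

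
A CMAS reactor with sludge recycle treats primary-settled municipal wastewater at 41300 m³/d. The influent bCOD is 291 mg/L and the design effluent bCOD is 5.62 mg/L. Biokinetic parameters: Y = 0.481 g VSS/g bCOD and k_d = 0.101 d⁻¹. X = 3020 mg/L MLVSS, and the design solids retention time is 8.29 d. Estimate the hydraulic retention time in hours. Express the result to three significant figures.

Rearranging the biomass balance for a CMAS with decay, V = Y·Q·ΔS·θ_c / [X·(1+k_d θ_c)] = 0.481 × 41300 × (291 − 5.62) × 8.29 / [3020 × (1 + 0.101 × 8.29)] = 4.7×10^7 / 5549 = 8470 m³.
Hydraulic retention time τ = V/Q = 8470 / 41300 = 0.2051 d = 4.922 h.

τ ≈ 4.92 h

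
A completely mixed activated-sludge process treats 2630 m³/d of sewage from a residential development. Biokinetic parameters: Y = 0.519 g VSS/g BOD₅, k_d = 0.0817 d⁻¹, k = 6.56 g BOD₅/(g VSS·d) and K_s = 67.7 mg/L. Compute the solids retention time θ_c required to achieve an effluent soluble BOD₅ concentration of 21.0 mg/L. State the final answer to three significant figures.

Specific growth rate at S = 21.0 mg/L: μ = YkS/(K_s+S) = 0.519·6.56·21.0/(67.7+21.0) = 0.8061 d⁻¹.
Then 1/θ_c = μ − k_d = 0.8061 − 0.0817 = 0.7244 d⁻¹, giving θ_c = 1.381 d.

θ_c ≈ 1.38 d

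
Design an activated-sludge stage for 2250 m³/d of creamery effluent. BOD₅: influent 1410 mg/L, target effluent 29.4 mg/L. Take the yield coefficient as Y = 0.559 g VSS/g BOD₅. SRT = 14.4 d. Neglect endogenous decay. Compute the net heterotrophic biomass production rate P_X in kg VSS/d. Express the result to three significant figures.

P_X ≈ 1740 kg VSS/d

With endogenous decay neglected, the observed yield equals the true yield: Y_obs = Y = 0.559 g VSS/g BOD₅.
Substrate removed = Q·(S₀ − S) = 2250 m³/d × (1410 − 29.4) g/m³ = 3.11×10^6 g/d = 3106 kg/d.
So the net sludge growth is P_X = 0.5590 × 3106 = 1736 kg VSS/d.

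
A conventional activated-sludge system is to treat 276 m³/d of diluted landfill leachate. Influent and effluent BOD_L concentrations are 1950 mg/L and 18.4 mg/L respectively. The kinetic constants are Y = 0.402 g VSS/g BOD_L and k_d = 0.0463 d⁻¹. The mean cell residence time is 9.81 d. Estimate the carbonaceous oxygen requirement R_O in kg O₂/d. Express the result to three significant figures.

Observed yield with endogenous decay: Y_obs = Y / (1 + k_d·θ_c) = 0.402 / (1 + 0.0463 × 9.81) = 0.402 / 1.454 = 0.2764 g VSS/g BOD_L.
Q·(S₀ − S) = 276 × (1950 − 18.4) × 10⁻³ = 533.1 kg/d removed.
P_X = Y_obs·Q·(S₀ − S) = 0.2764 × 533.1 = 147.4 kg VSS/d.
R_O = Q·(S₀ − S) − 1.42·P_X = 533.1 − 1.42 × 147.4 = 323.8 kg O₂/d.

R_O ≈ 324 kg O₂/d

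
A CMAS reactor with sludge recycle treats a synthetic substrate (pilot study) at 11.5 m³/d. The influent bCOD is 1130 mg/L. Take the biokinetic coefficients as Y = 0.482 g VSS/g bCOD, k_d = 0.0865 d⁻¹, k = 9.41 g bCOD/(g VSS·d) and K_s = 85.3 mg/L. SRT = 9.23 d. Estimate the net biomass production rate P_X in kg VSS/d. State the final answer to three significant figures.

P_X ≈ 3.47 kg VSS/d

For a completely mixed reactor with recycle the Lawrence–McCarty relation gives S = K_s·(1 + k_d·θ_c) / [θ_c·(Y·k − k_d) − 1] = 85.3 × (1 + 0.0865 × 9.23) / [9.23 × (0.482 × 9.41 − 0.0865) − 1] = 153.4 / 40.07 = 3.829 mg/L.
Observed yield with endogenous decay: Y_obs = Y / (1 + k_d·θ_c) = 0.482 / (1 + 0.0865 × 9.23) = 0.482 / 1.798 = 0.2680 g VSS/g bCOD.
Mass of bCOD removed per day: Q(S₀ − S) = 11.5 × 1126 g/m³ = 12.95 kg/d.
Biomass produced: P_X = Y_obs·Q·ΔS = 0.2680 × 12.95 ≈ 3.471 kg VSS/d.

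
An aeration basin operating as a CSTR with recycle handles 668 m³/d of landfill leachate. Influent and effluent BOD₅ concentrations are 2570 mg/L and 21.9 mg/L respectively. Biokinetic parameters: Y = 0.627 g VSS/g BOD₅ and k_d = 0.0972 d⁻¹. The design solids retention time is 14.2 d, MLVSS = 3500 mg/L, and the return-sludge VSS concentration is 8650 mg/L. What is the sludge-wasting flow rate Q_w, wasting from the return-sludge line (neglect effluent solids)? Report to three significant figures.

From the SRT design equation V = Y Q (S₀−S) θ_c / [X (1 + k_d θ_c)] = 0.627 × 668 × (2570 − 21.9) × 14.2 / [3500 × (1 + 0.0972 × 14.2)] = 1.52×10^7 / 8331 = 1819 m³.
Wasting from the return line (neglecting effluent solids): Q_w = V·X / (θ_c·X_r) = 1819 × 3500 / (14.2 × 8650) = 51.84 m³/d.

Q_w ≈ 51.8 m³/d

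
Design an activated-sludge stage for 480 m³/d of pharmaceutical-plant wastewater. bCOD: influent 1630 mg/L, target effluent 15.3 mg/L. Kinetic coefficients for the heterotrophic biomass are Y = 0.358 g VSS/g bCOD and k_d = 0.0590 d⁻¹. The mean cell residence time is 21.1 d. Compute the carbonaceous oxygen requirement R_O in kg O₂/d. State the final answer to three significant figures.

R_O ≈ 600 kg O₂/d

Correct the yield for decay: Y_obs = Y/(1 + k_d θ_c) = 0.358 / (1 + 0.0590 × 21.1) = 0.358 / 2.245 = 0.1595.
Mass of bCOD removed per day: Q(S₀ − S) = 480 × 1615 g/m³ = 775.1 kg/d.
Biomass synthesised: P_X = Y_obs × 775.1 = 123.6 kg VSS/d.
R_O = Q·(S₀ − S) − 1.42·P_X = 775.1 − 1.42 × 123.6 = 599.5 kg O₂/d.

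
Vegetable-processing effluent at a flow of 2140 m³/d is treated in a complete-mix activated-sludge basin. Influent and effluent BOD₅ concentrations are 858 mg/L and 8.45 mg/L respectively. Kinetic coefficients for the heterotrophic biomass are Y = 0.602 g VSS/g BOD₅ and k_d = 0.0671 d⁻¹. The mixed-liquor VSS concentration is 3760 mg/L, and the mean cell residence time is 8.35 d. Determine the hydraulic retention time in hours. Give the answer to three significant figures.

Rearranging the biomass balance for a CMAS with decay, V = Y·Q·ΔS·θ_c / [X·(1+k_d θ_c)] = 0.602 × 2140 × (858 − 8.45) × 8.35 / [3760 × (1 + 0.0671 × 8.35)] = 9.14×10^6 / 5867 = 1558 m³.
Hydraulic retention time τ = V/Q = 1558 / 2140 = 0.7279 d = 17.47 h.

τ ≈ 17.5 h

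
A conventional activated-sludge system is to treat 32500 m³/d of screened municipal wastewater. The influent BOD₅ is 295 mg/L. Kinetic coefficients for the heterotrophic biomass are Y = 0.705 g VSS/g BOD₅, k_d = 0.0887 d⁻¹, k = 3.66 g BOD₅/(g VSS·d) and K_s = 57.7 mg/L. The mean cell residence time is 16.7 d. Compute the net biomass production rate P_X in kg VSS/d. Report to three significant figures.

Effluent substrate depends only on kinetics and SRT: S = K_s(1 + k_d θ_c) / [θ_c(Yk − k_d) − 1] = 57.7 × (1 + 0.0887 × 16.7) / [16.7 × (0.705 × 3.66 − 0.0887) − 1] = 143.2 / 40.61 = 3.526 mg/L.
The observed yield is Y_obs = Y/(1 + k_d·θ_c) = 0.705 / (1 + 0.0887 × 16.7) = 0.705 / 2.481 = 0.2841 g VSS per g BOD₅ removed.
ΔS = 295 − 3.53 = 291.5 mg/L, so the substrate removal rate is 32500 × 291.5/1000 = 9473 kg BOD₅/d.
So the net sludge growth is P_X = 0.2841 × 9473 = 2691 kg VSS/d.

P_X ≈ 2690 kg VSS/d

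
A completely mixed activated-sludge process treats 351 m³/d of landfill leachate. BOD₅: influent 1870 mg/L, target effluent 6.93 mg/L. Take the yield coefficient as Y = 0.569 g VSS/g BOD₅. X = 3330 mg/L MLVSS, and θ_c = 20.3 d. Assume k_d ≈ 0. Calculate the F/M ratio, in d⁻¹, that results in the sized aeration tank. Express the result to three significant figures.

F/M ≈ 0.0869 d⁻¹

Biomass mass balance (decay neglected): V·X = Y·Q·(S₀ − S)·θ_c, so V = 0.569 × 351 × (1870 − 6.93) × 20.3 / 3330 = 2268 m³.
F/M = applied load / biomass = Q·S₀/(V·X) = 351 × 1870 / (2268 × 3330) = 0.08690 d⁻¹.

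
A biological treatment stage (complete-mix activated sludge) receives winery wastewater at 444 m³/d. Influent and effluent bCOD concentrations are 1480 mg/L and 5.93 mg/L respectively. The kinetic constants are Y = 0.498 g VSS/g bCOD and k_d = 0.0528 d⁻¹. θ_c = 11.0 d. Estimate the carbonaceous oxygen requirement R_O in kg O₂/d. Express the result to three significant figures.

Correct the yield for decay: Y_obs = Y/(1 + k_d θ_c) = 0.498 / (1 + 0.0528 × 11.0) = 0.498 / 1.581 = 0.3150.
Substrate removed = Q·(S₀ − S) = 444 m³/d × (1480 − 5.93) g/m³ = 6.54×10^5 g/d = 654.5 kg/d.
P_X = Y_obs·Q·(S₀ − S) = 0.3150 × 654.5 = 206.2 kg VSS/d.
R_O = Q·ΔS − 1.42 P_X = 654.5 − 292.8 = 361.7 kg O₂/d.

R_O ≈ 362 kg O₂/d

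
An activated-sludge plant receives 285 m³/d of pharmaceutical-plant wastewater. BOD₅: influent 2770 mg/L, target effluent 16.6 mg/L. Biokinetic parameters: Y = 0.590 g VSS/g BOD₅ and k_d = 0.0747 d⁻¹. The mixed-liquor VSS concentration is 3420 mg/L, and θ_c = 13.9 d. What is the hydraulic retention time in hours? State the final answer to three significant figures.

τ ≈ 77.7 h

From the SRT design equation V = Y Q (S₀−S) θ_c / [X (1 + k_d θ_c)] = 0.590 × 285 × (2770 − 16.6) × 13.9 / [3420 × (1 + 0.0747 × 13.9)] = 6.44×10^6 / 6971 = 923.2 m³.
Hydraulic retention time τ = V/Q = 923.2 / 285 = 3.239 d = 77.74 h.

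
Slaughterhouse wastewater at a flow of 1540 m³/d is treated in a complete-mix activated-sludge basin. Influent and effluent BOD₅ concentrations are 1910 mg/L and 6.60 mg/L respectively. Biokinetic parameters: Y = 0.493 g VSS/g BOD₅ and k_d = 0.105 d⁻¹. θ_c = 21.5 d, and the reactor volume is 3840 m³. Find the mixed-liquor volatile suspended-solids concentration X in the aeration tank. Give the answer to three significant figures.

X ≈ 2480 mg/L

X = Y·Q·ΔS·θ_c / [V·(1 + k_d θ_c)] = 0.493 × 1540 × (1910 − 6.60) × 21.5 / [3840 × (1 + 0.105 × 21.5)] = 2484 mg/L.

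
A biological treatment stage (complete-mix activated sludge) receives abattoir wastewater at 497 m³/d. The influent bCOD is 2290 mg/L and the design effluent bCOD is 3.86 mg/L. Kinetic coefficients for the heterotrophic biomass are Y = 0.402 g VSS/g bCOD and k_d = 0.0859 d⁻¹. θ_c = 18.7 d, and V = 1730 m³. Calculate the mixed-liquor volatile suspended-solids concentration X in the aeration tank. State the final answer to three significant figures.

From V·X·(1 + k_d·θ_c) = Y·Q·(S₀ − S)·θ_c: X = 0.402 × 497 × (2290 − 3.86) × 18.7 / [1730 × (1 + 0.0859 × 18.7)] = 1894 mg/L.

X ≈ 1890 mg/L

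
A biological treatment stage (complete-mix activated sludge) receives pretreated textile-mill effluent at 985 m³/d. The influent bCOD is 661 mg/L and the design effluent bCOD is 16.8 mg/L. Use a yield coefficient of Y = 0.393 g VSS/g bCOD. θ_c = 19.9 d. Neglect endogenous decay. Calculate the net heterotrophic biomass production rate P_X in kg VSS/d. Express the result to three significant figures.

Since k_d ≈ 0, Y_obs = Y = 0.393 g VSS/g bCOD.
Substrate removed = Q·(S₀ − S) = 985 m³/d × (661 − 16.8) g/m³ = 6.35×10^5 g/d = 634.5 kg/d.
So the net sludge growth is P_X = 0.3930 × 634.5 = 249.4 kg VSS/d.

P_X ≈ 249 kg VSS/d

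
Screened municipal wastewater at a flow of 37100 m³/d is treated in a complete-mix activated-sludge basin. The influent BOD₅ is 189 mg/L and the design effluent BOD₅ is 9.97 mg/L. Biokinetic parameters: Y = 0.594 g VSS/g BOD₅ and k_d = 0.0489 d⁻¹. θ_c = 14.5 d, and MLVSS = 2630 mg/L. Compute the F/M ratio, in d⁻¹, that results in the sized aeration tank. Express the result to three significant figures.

F/M ≈ 0.209 d⁻¹

Rearranging the biomass balance for a CMAS with decay, V = Y·Q·ΔS·θ_c / [X·(1+k_d θ_c)] = 0.594 × 37100 × (189 − 9.97) × 14.5 / [2630 × (1 + 0.0489 × 14.5)] = 5.72×10^7 / 4495 = 12728 m³.
F/M = Q·S₀ / (V·X) = 37100 × 189 / (12728 × 2630) = 0.2095 g BOD₅·(g VSS·d)⁻¹.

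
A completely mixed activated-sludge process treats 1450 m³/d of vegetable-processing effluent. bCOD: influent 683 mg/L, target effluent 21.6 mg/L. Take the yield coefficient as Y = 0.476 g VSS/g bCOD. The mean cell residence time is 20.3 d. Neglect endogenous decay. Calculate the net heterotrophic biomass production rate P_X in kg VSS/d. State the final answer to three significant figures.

P_X ≈ 456 kg VSS/d

With endogenous decay neglected, the observed yield equals the true yield: Y_obs = Y = 0.476 g VSS/g bCOD.
Mass of bCOD removed per day: Q(S₀ − S) = 1450 × 661.4 g/m³ = 959.0 kg/d.
Biomass produced: P_X = Y_obs·Q·ΔS = 0.4760 × 959.0 ≈ 456.5 kg VSS/d.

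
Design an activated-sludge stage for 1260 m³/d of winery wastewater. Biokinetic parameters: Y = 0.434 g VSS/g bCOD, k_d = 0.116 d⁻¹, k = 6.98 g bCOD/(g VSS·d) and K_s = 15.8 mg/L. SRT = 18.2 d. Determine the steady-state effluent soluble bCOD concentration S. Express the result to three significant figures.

Effluent substrate depends only on kinetics and SRT: S = K_s(1 + k_d θ_c) / [θ_c(Yk − k_d) − 1] = 15.8 × (1 + 0.116 × 18.2) / [18.2 × (0.434 × 6.98 − 0.116) − 1] = 49.16 / 52.02 = 0.9449 mg/L.

S ≈ 0.945 mg/L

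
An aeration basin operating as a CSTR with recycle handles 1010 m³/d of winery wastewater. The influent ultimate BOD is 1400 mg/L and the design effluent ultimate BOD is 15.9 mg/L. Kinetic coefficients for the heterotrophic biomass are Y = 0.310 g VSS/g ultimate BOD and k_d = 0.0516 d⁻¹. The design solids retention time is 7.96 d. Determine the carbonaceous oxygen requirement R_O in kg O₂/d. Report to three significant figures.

Correct the yield for decay: Y_obs = Y/(1 + k_d θ_c) = 0.310 / (1 + 0.0516 × 7.96) = 0.310 / 1.411 = 0.2197.
Mass of ultimate BOD removed per day: Q(S₀ − S) = 1010 × 1384 g/m³ = 1398 kg/d.
P_X = Y_obs·Q·(S₀ − S) = 0.2197 × 1398 = 307.2 kg VSS/d.
R_O = Q·(S₀ − S) − 1.42·P_X = 1398 − 1.42 × 307.2 = 961.7 kg O₂/d.

R_O ≈ 962 kg O₂/d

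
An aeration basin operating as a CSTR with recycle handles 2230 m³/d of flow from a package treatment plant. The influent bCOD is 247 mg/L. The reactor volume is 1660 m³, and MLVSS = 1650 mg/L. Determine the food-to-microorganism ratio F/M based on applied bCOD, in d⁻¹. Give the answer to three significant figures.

F/M = Q·S₀ / (V·X) = 2230 × 247 / (1660 × 1650) = 0.2011 g bCOD·(g VSS·d)⁻¹.

F/M ≈ 0.201 d⁻¹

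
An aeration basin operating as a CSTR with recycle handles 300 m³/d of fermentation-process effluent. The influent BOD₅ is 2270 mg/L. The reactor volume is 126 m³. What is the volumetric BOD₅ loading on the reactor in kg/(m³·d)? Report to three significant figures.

L_v ≈ 5.40 kg BOD₅/(m³·d)

L_v = Q S₀ / V = 300 × 2270 × 10⁻³ / 126.0 = 5.405 kg/(m³·d).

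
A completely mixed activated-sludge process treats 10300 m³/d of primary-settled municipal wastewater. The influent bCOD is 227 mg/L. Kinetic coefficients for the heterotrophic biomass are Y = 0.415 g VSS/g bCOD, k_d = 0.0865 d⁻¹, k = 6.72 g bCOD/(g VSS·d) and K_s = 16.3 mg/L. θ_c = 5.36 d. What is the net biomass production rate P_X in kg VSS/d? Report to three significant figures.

Effluent substrate depends only on kinetics and SRT: S = K_s(1 + k_d θ_c) / [θ_c(Yk − k_d) − 1] = 16.3 × (1 + 0.0865 × 5.36) / [5.36 × (0.415 × 6.72 − 0.0865) − 1] = 23.86 / 13.48 = 1.769 mg/L.
Correct the yield for decay: Y_obs = Y/(1 + k_d θ_c) = 0.415 / (1 + 0.0865 × 5.36) = 0.415 / 1.464 = 0.2835.
Mass of bCOD removed per day: Q(S₀ − S) = 10300 × 225.2 g/m³ = 2320 kg/d.
Biomass produced: P_X = Y_obs·Q·ΔS = 0.2835 × 2320 ≈ 657.8 kg VSS/d.

P_X ≈ 658 kg VSS/d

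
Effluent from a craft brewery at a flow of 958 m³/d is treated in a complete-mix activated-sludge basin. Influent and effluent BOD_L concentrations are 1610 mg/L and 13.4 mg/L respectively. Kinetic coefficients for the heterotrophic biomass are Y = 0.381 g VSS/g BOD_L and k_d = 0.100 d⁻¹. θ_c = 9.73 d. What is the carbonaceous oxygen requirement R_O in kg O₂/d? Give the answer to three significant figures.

R_O ≈ 1110 kg O₂/d

Observed yield with endogenous decay: Y_obs = Y / (1 + k_d·θ_c) = 0.381 / (1 + 0.100 × 9.73) = 0.381 / 1.973 = 0.1931 g VSS/g BOD_L.
Q·(S₀ − S) = 958 × (1610 − 13.4) × 10⁻³ = 1530 kg/d removed.
Biomass synthesised: P_X = Y_obs × 1530 = 295.4 kg VSS/d.
R_O = Q·(S₀ − S) − 1.42·P_X = 1530 − 1.42 × 295.4 = 1110 kg O₂/d.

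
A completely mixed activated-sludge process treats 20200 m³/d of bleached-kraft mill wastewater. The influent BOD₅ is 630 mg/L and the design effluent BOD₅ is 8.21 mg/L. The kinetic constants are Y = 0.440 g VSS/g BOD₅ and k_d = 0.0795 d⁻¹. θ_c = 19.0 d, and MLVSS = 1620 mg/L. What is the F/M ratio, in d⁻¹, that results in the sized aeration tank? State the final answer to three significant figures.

From the SRT design equation V = Y Q (S₀−S) θ_c / [X (1 + k_d θ_c)] = 0.440 × 20200 × (630 − 8.21) × 19.0 / [1620 × (1 + 0.0795 × 19.0)] = 1.05×10^8 / 4067 = 25818 m³.
F/M = applied load / biomass = Q·S₀/(V·X) = 20200 × 630 / (25818 × 1620) = 0.3043 d⁻¹.

F/M ≈ 0.304 d⁻¹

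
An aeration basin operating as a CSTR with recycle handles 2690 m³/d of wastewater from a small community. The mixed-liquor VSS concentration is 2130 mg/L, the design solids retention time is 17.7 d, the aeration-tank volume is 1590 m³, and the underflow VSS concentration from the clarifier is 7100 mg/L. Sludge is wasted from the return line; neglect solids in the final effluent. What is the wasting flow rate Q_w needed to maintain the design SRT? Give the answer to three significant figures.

Q_w ≈ 26.9 m³/d

Wasting from the return line (neglecting effluent solids): Q_w = V·X / (θ_c·X_r) = 1590 × 2130 / (17.7 × 7100) = 26.95 m³/d.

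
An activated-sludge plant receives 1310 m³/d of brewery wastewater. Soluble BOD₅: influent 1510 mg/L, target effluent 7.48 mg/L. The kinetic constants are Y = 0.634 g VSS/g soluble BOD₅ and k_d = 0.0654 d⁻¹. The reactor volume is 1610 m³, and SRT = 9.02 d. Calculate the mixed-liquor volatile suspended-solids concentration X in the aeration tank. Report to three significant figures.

From V·X·(1 + k_d·θ_c) = Y·Q·(S₀ − S)·θ_c: X = 0.634 × 1310 × (1510 − 7.48) × 9.02 / [1610 × (1 + 0.0654 × 9.02)] = 4397 mg/L.

X ≈ 4400 mg/L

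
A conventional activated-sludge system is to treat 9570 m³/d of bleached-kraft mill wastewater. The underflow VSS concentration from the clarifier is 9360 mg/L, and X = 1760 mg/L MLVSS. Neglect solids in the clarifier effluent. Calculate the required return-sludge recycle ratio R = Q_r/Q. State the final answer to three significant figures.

Mass balance around the secondary clarifier (neglecting effluent solids): R = X / (X_r − X) = 1760 / (9360 − 1760) = 0.2316.

R ≈ 0.232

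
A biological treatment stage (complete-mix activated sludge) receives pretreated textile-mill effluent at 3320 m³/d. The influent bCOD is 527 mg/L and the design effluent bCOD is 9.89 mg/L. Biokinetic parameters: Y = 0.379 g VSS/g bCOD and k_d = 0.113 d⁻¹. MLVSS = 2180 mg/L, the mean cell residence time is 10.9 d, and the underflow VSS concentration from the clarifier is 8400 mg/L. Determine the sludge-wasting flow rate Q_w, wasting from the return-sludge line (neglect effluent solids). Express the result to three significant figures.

From the SRT design equation V = Y Q (S₀−S) θ_c / [X (1 + k_d θ_c)] = 0.379 × 3320 × (527 − 9.89) × 10.9 / [2180 × (1 + 0.113 × 10.9)] = 7.09×10^6 / 4865 = 1458 m³.
Q_w = (V·X)/(θ_c X_r) = 1458 × 2180 / (10.9 × 8400) = 34.71 m³/d.

Q_w ≈ 34.7 m³/d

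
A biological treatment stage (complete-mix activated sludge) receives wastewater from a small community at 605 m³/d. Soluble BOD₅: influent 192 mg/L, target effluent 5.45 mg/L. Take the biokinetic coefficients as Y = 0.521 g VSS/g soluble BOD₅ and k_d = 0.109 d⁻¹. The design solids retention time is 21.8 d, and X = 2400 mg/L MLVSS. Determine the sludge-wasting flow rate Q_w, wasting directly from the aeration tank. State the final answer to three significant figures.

Q_w ≈ 7.26 m³/d

Steady-state biomass mass balance: V·X·(1 + k_d·θ_c) = Y·Q·(S₀ − S)·θ_c, so V = 0.521 × 605 × (192 − 5.45) × 21.8 / [2400 × (1 + 0.109 × 21.8)] = 1.28×10^6 / 8103 = 158.2 m³.
With mixed-liquor wasting, θ_c = V/Q_w, so Q_w = V/θ_c = 158.2/21.8 = 7.257 m³/d.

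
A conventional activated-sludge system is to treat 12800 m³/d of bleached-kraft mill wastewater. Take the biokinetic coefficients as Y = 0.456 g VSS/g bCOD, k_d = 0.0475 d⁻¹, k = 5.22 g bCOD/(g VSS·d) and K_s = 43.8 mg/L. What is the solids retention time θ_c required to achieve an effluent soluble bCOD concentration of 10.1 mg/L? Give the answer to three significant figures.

From 1/θ_c = Y·k·S/(K_s + S) − k_d: Y·k·S/(K_s+S) = 0.456 × 5.22 × 10.1 / (43.8 + 10.1) = 0.4460 d⁻¹.
1/θ_c = 0.4460 − 0.0475 = 0.3985 d⁻¹, so θ_c = 2.509 d.

θ_c ≈ 2.51 d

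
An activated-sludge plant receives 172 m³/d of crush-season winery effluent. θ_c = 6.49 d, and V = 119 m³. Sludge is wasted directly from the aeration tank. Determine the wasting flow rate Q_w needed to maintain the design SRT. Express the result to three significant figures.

Q_w ≈ 18.3 m³/d

For wasting at MLVSS concentration, Q_w = V/θ_c = 119.0/6.49 = 18.34 m³/d.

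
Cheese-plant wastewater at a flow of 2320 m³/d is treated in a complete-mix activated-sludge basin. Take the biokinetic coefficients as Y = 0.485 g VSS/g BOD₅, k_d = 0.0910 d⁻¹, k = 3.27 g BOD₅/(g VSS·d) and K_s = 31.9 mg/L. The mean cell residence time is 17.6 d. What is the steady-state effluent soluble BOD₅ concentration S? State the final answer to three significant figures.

Effluent substrate depends only on kinetics and SRT: S = K_s(1 + k_d θ_c) / [θ_c(Yk − k_d) − 1] = 31.9 × (1 + 0.0910 × 17.6) / [17.6 × (0.485 × 3.27 − 0.0910) − 1] = 82.99 / 25.31 = 3.279 mg/L.

S ≈ 3.28 mg/L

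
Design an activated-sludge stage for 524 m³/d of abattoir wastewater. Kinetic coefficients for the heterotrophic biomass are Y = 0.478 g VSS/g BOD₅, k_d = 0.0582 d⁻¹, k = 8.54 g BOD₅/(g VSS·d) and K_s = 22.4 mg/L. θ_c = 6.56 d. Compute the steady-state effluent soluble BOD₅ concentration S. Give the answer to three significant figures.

For a completely mixed reactor with recycle the Lawrence–McCarty relation gives S = K_s·(1 + k_d·θ_c) / [θ_c·(Y·k − k_d) − 1] = 22.4 × (1 + 0.0582 × 6.56) / [6.56 × (0.478 × 8.54 − 0.0582) − 1] = 30.95 / 25.40 = 1.219 mg/L.

S ≈ 1.22 mg/L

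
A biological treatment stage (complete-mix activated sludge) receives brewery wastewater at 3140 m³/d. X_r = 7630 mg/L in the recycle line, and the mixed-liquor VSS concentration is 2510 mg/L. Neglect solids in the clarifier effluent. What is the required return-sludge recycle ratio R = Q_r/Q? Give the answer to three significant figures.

R ≈ 0.490

Solids balance on the clarifier gives (1+R)X = R·X_r, so R = X/(X_r − X) = 2510 / (7630 − 2510) = 0.4902.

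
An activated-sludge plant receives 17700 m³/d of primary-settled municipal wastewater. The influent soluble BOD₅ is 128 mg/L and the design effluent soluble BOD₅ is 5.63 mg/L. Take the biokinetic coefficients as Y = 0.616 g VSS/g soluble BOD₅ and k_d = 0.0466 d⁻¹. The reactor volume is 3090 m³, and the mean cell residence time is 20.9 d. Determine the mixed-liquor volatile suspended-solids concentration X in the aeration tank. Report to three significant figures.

From V·X·(1 + k_d·θ_c) = Y·Q·(S₀ − S)·θ_c: X = 0.616 × 17700 × (128 − 5.63) × 20.9 / [3090 × (1 + 0.0466 × 20.9)] = 4572 mg/L.

X ≈ 4570 mg/L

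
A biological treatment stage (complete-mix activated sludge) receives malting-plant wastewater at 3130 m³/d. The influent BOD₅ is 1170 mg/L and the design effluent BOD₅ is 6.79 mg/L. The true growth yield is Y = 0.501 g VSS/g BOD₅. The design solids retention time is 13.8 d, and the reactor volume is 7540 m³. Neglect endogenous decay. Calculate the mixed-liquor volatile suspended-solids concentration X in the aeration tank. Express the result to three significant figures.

X ≈ 3340 mg/L

From V·X = Y·Q·(S₀ − S)·θ_c (decay neglected): X = 0.501 × 3130 × (1170 − 6.79) × 13.8 / 7540 = 3338 mg/L.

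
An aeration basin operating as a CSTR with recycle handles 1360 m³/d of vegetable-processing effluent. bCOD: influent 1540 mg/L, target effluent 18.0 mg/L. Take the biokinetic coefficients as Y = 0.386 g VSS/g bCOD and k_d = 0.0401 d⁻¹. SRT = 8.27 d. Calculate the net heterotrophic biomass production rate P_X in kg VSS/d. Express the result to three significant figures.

P_X ≈ 600 kg VSS/d

Observed yield with endogenous decay: Y_obs = Y / (1 + k_d·θ_c) = 0.386 / (1 + 0.0401 × 8.27) = 0.386 / 1.332 = 0.2899 g VSS/g bCOD.
Substrate removed = Q·(S₀ − S) = 1360 m³/d × (1540 − 18.0) g/m³ = 2.07×10^6 g/d = 2070 kg/d.
P_X = Y_obs · Q(S₀ − S) = 0.2899 × 2070 = 600.0 kg VSS/d.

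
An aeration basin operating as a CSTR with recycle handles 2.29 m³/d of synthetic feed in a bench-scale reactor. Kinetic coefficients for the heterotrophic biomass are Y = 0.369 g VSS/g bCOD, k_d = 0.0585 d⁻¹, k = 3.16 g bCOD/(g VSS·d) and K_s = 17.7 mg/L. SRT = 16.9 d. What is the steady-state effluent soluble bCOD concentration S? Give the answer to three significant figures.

From the Monod/SRT balance for a CMAS, S = K_s·(1+k_d θ_c)/[θ_c·(Y k − k_d) − 1] = 17.7 × (1 + 0.0585 × 16.9) / [16.9 × (0.369 × 3.16 − 0.0585) − 1] = 35.20 / 17.72 = 1.987 mg/L.

S ≈ 1.99 mg/L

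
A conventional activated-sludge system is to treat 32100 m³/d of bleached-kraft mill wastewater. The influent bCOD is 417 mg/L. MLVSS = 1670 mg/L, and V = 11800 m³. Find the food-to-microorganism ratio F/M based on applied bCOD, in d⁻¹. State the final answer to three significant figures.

F/M = Q·S₀ / (V·X) = 32100 × 417 / (11800 × 1670) = 0.6793 g bCOD·(g VSS·d)⁻¹.

F/M ≈ 0.679 d⁻¹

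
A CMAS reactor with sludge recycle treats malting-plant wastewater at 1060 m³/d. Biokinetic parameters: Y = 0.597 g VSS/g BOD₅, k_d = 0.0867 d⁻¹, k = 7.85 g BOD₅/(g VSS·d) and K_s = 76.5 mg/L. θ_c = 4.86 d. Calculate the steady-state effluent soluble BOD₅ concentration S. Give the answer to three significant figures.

For a completely mixed reactor with recycle the Lawrence–McCarty relation gives S = K_s·(1 + k_d·θ_c) / [θ_c·(Y·k − k_d) − 1] = 76.5 × (1 + 0.0867 × 4.86) / [4.86 × (0.597 × 7.85 − 0.0867) − 1] = 108.7 / 21.35 = 5.092 mg/L.

S ≈ 5.09 mg/L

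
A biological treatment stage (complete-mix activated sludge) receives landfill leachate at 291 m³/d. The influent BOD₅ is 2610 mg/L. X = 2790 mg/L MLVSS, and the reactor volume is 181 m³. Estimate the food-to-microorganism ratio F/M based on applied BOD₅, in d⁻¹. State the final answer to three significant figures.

F/M ≈ 1.50 d⁻¹

F/M = Q·S₀ / (V·X) = 291 × 2610 / (181.0 × 2790) = 1.504 g BOD₅·(g VSS·d)⁻¹.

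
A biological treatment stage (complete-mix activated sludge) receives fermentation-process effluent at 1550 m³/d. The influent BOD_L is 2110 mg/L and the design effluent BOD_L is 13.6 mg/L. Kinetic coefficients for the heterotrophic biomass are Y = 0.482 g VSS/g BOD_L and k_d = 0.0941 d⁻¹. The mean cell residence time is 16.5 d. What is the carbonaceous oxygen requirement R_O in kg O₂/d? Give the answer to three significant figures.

The observed yield is Y_obs = Y/(1 + k_d·θ_c) = 0.482 / (1 + 0.0941 × 16.5) = 0.482 / 2.553 = 0.1888 g VSS per g BOD_L removed.
Mass of BOD_L removed per day: Q(S₀ − S) = 1550 × 2096 g/m³ = 3249 kg/d.
Biomass synthesised: P_X = Y_obs × 3249 = 613.6 kg VSS/d.
R_O = Q·ΔS − 1.42 P_X = 3249 − 871.3 = 2378 kg O₂/d.

R_O ≈ 2380 kg O₂/d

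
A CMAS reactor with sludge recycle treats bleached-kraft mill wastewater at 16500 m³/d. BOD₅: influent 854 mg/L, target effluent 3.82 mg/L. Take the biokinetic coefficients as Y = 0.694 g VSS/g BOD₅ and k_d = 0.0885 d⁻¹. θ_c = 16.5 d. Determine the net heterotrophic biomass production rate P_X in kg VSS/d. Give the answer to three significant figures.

Correct the yield for decay: Y_obs = Y/(1 + k_d θ_c) = 0.694 / (1 + 0.0885 × 16.5) = 0.694 / 2.460 = 0.2821.
ΔS = 854 − 3.82 = 850.2 mg/L, so the substrate removal rate is 16500 × 850.2/1000 = 14028 kg BOD₅/d.
So the net sludge growth is P_X = 0.2821 × 14028 = 3957 kg VSS/d.

P_X ≈ 3960 kg VSS/d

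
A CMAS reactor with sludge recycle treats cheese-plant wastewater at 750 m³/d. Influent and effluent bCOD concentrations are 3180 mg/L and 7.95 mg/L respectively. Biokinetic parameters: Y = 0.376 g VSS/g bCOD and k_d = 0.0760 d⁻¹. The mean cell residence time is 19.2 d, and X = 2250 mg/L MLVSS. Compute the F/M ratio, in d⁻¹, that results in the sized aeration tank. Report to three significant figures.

F/M ≈ 0.342 d⁻¹

Steady-state biomass mass balance: V·X·(1 + k_d·θ_c) = Y·Q·(S₀ − S)·θ_c, so V = 0.376 × 750 × (3180 − 7.95) × 19.2 / [2250 × (1 + 0.0760 × 19.2)] = 1.72×10^7 / 5533 = 3104 m³.
Food-to-microorganism ratio F/M = Q S₀ / (V X) = 750 × 3180 / (3104 × 2250) = 0.3415 d⁻¹.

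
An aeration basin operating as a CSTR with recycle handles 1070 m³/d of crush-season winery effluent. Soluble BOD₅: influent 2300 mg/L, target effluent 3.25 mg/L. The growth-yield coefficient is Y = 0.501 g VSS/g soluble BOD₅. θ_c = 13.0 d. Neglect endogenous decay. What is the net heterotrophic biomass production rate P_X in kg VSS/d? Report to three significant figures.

No decay correction is needed, so Y_obs = Y = 0.501.
Q·(S₀ − S) = 1070 × (2300 − 3.25) × 10⁻³ = 2458 kg/d removed.
Net biomass production P_X = Y_obs × Q·(S₀ − S) = 0.5010 × 2458 = 1231 kg VSS/d.

P_X ≈ 1230 kg VSS/d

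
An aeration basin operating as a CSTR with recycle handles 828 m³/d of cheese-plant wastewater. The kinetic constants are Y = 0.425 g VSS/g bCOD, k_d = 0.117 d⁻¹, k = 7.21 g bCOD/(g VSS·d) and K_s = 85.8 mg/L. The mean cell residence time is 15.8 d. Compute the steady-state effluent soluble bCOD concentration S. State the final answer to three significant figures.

S ≈ 5.36 mg/L

From the Monod/SRT balance for a CMAS, S = K_s·(1+k_d θ_c)/[θ_c·(Y k − k_d) − 1] = 85.8 × (1 + 0.117 × 15.8) / [15.8 × (0.425 × 7.21 − 0.117) − 1] = 244.4 / 45.57 = 5.364 mg/L.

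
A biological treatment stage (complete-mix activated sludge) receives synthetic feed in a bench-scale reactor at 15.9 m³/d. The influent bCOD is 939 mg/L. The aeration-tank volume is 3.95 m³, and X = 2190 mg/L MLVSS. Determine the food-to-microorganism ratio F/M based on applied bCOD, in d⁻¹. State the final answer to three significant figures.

F/M ≈ 1.73 d⁻¹

Food-to-microorganism ratio F/M = Q S₀ / (V X) = 15.9 × 939 / (3.950 × 2190) = 1.726 d⁻¹.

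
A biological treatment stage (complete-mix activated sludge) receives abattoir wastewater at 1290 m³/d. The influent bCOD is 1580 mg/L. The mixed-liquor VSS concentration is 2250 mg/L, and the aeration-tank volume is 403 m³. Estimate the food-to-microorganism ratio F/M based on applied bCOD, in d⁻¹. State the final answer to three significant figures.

Food-to-microorganism ratio F/M = Q S₀ / (V X) = 1290 × 1580 / (403.0 × 2250) = 2.248 d⁻¹.

F/M ≈ 2.25 d⁻¹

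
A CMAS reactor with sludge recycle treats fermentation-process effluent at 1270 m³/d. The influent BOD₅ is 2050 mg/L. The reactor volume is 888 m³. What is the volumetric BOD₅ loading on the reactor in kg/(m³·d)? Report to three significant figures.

L_v ≈ 2.93 kg BOD₅/(m³·d)

L_v = Q S₀ / V = 1270 × 2050 × 10⁻³ / 888.0 = 2.932 kg/(m³·d).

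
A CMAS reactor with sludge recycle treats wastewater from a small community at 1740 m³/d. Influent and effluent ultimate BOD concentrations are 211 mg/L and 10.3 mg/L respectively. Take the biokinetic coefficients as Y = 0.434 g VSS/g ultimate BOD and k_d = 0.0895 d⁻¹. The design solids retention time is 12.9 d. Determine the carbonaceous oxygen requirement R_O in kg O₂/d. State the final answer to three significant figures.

Y_obs = Y / (1 + k_d θ_c) = 0.434 / (1 + 0.0895 × 12.9) = 0.434 / 2.155 = 0.2014.
Q·(S₀ − S) = 1740 × (211 − 10.3) × 10⁻³ = 349.2 kg/d removed.
Biomass synthesised: P_X = Y_obs × 349.2 = 70.34 kg VSS/d.
R_O = Q·ΔS − 1.42 P_X = 349.2 − 99.89 = 249.3 kg O₂/d.

R_O ≈ 249 kg O₂/d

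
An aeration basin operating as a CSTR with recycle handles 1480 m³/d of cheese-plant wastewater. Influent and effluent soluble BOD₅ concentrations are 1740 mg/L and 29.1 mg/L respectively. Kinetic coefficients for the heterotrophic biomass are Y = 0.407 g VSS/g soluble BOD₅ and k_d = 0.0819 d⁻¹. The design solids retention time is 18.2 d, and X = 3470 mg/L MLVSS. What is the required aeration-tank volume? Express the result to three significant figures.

V ≈ 2170 m³

From the SRT design equation V = Y Q (S₀−S) θ_c / [X (1 + k_d θ_c)] = 0.407 × 1480 × (1740 − 29.1) × 18.2 / [3470 × (1 + 0.0819 × 18.2)] = 1.88×10^7 / 8642 = 2170 m³.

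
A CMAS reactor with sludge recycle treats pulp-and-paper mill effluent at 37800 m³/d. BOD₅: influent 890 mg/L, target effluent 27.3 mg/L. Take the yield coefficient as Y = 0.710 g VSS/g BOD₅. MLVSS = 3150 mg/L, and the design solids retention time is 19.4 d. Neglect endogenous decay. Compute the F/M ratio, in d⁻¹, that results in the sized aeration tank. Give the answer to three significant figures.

Biomass mass balance (decay neglected): V·X = Y·Q·(S₀ − S)·θ_c, so V = 0.710 × 37800 × (890 − 27.3) × 19.4 / 3150 = 142594 m³.
F/M = Q·S₀ / (V·X) = 37800 × 890 / (142594 × 3150) = 0.07490 g BOD₅·(g VSS·d)⁻¹.

F/M ≈ 0.0749 d⁻¹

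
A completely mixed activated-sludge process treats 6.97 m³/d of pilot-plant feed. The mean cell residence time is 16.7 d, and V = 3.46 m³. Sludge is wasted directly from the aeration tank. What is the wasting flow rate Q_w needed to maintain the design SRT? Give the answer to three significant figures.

Wasting from the aeration tank: Q_w = V / θ_c = 3.460 / 16.7 = 0.2072 m³/d.

Q_w ≈ 0.207 m³/d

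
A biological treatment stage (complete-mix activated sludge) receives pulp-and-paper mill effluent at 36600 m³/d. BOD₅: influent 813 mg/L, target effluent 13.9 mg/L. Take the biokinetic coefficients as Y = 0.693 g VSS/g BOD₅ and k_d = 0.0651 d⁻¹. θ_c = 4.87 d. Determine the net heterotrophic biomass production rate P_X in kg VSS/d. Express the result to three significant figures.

P_X ≈ 15400 kg VSS/d

Correct the yield for decay: Y_obs = Y/(1 + k_d θ_c) = 0.693 / (1 + 0.0651 × 4.87) = 0.693 / 1.317 = 0.5262.
Substrate removed = Q·(S₀ − S) = 36600 m³/d × (813 − 13.9) g/m³ = 2.92×10^7 g/d = 29247 kg/d.
P_X = Y_obs · Q(S₀ − S) = 0.5262 × 29247 = 15389 kg VSS/d.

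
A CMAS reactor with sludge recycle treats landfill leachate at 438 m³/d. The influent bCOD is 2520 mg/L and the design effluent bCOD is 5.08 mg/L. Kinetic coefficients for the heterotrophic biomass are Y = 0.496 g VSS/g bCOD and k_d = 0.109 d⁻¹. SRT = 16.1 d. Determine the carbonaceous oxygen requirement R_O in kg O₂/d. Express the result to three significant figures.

Observed yield with endogenous decay: Y_obs = Y / (1 + k_d·θ_c) = 0.496 / (1 + 0.109 × 16.1) = 0.496 / 2.755 = 0.1800 g VSS/g bCOD.
ΔS = 2520 − 5.08 = 2515 mg/L, so the substrate removal rate is 438 × 2515/1000 = 1102 kg bCOD/d.
Biomass synthesised: P_X = Y_obs × 1102 = 198.3 kg VSS/d.
R_O = Q·ΔS − 1.42 P_X = 1102 − 281.6 = 819.9 kg O₂/d.

R_O ≈ 820 kg O₂/d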